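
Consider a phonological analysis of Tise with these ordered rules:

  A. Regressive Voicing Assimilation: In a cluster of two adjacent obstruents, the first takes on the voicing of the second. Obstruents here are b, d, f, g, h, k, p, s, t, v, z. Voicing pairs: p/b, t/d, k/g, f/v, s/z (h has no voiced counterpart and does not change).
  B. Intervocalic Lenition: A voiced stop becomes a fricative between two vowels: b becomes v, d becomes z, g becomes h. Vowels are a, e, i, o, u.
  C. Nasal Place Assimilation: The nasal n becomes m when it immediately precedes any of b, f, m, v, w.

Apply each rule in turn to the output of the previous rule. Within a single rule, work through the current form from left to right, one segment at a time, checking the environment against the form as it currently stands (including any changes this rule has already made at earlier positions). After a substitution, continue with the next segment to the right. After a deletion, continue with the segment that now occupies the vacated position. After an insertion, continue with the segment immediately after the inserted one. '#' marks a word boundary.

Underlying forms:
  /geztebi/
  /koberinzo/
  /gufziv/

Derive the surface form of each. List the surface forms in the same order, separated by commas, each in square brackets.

/geztebi/:
  A Regressive Voicing Assimilation: [geztebi] → [gestebi]
  B Intervocalic Lenition: [gestebi] → [gestevi]
  C Nasal Place Assimilation: no change — [gestevi]
/koberinzo/:
  A Regressive Voicing Assimilation: no change — [koberinzo]
  B Intervocalic Lenition: [koberinzo] → [koverinzo]
  C Nasal Place Assimilation: no change — [koverinzo]
/gufziv/:
  A Regressive Voicing Assimilation: [gufziv] → [guvziv]
  B Intervocalic Lenition: no change — [guvziv]
  C Nasal Place Assimilation: no change — [guvziv]

[gestevi], [koverinzo], [guvziv]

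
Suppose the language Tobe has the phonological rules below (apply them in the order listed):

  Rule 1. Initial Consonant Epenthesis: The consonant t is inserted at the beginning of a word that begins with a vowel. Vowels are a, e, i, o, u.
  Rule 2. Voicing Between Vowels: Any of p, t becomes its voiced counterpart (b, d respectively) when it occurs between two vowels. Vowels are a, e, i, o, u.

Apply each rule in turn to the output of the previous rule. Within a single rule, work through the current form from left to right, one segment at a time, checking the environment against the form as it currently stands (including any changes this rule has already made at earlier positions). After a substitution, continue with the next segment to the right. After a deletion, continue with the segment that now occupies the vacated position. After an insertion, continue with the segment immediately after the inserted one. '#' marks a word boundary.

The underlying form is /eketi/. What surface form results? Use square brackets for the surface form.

[tekedi]

Rule 1 Initial Consonant Epenthesis: [eketi] → [teketi]
Rule 2 Voicing Between Vowels: [teketi] → [tekedi]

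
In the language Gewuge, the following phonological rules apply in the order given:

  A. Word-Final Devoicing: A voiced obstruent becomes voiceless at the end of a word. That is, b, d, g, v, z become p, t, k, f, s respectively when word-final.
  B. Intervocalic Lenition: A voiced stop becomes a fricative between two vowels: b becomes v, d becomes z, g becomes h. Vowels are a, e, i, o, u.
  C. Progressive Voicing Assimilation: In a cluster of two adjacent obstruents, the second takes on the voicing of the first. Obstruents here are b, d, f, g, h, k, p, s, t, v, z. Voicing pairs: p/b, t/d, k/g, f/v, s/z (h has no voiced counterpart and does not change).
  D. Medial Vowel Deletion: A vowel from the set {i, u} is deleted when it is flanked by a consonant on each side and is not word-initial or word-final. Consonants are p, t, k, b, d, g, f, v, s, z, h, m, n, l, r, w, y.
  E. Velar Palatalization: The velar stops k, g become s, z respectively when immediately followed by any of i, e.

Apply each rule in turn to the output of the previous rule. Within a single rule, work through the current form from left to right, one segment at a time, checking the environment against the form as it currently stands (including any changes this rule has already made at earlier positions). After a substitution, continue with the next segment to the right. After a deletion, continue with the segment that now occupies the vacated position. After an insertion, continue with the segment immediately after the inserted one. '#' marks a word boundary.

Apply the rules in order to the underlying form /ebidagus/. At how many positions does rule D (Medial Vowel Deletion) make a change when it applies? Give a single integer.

A Word-Final Devoicing: no change — [ebidagus]
B Intervocalic Lenition: [ebidagus] → [evizahus]
C Progressive Voicing Assimilation: no change — [evizahus]
D Medial Vowel Deletion: [evizahus] → [evzahs]
E Velar Palatalization: no change — [evzahs]
Rule D changed 2 position(s).

2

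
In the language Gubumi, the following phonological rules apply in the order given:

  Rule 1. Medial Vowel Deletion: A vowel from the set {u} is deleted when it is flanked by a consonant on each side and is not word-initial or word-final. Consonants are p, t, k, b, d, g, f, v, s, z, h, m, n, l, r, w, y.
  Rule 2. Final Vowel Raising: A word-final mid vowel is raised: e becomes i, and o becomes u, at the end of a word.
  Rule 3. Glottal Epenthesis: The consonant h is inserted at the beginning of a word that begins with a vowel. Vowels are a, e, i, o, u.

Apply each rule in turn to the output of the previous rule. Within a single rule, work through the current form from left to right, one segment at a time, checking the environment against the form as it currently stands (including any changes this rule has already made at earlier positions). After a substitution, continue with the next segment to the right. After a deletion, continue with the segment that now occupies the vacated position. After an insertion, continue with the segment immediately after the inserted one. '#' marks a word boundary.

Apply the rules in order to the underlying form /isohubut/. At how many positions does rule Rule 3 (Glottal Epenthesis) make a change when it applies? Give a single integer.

1

Rule 1 Medial Vowel Deletion: [isohubut] → [isohbt]
Rule 2 Final Vowel Raising: no change — [isohbt]
Rule 3 Glottal Epenthesis: [isohbt] → [hisohbt]
Rule Rule 3 changed 1 position(s).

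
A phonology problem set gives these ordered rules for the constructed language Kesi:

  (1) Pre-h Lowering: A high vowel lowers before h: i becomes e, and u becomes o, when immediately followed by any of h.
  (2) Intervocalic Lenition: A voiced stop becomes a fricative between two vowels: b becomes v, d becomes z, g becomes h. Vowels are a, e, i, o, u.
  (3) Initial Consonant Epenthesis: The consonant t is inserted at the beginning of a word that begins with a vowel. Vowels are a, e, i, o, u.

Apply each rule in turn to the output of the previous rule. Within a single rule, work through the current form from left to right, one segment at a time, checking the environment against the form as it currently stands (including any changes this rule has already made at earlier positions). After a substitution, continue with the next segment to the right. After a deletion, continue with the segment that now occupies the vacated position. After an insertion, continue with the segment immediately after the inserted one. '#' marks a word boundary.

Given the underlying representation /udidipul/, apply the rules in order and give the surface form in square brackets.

[tuzizipul]

(1) Pre-h Lowering: no change — [udidipul]
(2) Intervocalic Lenition: [udidipul] → [uzizipul]
(3) Initial Consonant Epenthesis: [uzizipul] → [tuzizipul]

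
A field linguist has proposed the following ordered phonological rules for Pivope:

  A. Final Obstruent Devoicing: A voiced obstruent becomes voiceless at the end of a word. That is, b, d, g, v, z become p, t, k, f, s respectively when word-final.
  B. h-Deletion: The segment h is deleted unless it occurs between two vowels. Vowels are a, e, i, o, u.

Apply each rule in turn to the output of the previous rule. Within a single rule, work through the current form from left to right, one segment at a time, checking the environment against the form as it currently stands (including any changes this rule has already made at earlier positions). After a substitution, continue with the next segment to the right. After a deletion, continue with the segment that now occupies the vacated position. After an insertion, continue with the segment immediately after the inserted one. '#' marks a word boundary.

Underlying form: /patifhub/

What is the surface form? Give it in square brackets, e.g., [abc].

A Final Obstruent Devoicing: [patifhub] → [patifhup]
B h-Deletion: [patifhup] → [patifup]

[patifup]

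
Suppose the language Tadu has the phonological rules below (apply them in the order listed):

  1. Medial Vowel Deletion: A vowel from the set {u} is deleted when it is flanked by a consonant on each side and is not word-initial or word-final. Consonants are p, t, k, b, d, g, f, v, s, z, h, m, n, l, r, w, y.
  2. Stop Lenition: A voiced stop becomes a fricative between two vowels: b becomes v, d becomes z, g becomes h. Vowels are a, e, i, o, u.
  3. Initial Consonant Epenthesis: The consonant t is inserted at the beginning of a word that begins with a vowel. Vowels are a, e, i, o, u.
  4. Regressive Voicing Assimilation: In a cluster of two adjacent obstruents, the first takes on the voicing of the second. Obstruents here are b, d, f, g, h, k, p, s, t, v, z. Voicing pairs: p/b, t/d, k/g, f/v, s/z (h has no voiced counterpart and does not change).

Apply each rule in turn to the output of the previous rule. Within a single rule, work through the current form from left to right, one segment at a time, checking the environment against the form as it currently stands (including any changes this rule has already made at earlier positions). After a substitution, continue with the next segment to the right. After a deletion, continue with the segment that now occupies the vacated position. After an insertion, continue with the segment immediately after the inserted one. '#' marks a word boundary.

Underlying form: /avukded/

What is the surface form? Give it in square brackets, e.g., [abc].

1 Medial Vowel Deletion: [avukded] → [avkded]
2 Stop Lenition: no change — [avkded]
3 Initial Consonant Epenthesis: [avkded] → [tavkded]
4 Regressive Voicing Assimilation: [tavkded] → [tafgded]

[tafgded]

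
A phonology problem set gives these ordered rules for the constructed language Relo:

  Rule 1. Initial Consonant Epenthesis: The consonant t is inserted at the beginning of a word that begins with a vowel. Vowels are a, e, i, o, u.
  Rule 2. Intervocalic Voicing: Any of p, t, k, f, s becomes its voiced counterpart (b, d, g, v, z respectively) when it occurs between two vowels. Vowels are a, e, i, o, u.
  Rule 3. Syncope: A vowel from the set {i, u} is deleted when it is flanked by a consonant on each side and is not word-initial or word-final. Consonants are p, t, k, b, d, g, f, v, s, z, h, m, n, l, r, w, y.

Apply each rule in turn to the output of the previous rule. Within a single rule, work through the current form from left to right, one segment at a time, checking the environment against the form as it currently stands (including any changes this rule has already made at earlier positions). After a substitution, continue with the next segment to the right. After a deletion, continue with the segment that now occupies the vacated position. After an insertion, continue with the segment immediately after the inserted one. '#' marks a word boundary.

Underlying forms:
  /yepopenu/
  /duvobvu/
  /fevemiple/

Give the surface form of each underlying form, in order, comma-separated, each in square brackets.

/yepopenu/:
  Rule 1 Initial Consonant Epenthesis: no change — [yepopenu]
  Rule 2 Intervocalic Voicing: [yepopenu] → [yebobenu]
  Rule 3 Syncope: no change — [yebobenu]
/duvobvu/:
  Rule 1 Initial Consonant Epenthesis: no change — [duvobvu]
  Rule 2 Intervocalic Voicing: no change — [duvobvu]
  Rule 3 Syncope: [duvobvu] → [dvobvu]
/fevemiple/:
  Rule 1 Initial Consonant Epenthesis: no change — [fevemiple]
  Rule 2 Intervocalic Voicing: no change — [fevemiple]
  Rule 3 Syncope: [fevemiple] → [fevemple]

[yebobenu], [dvobvu], [fevemple]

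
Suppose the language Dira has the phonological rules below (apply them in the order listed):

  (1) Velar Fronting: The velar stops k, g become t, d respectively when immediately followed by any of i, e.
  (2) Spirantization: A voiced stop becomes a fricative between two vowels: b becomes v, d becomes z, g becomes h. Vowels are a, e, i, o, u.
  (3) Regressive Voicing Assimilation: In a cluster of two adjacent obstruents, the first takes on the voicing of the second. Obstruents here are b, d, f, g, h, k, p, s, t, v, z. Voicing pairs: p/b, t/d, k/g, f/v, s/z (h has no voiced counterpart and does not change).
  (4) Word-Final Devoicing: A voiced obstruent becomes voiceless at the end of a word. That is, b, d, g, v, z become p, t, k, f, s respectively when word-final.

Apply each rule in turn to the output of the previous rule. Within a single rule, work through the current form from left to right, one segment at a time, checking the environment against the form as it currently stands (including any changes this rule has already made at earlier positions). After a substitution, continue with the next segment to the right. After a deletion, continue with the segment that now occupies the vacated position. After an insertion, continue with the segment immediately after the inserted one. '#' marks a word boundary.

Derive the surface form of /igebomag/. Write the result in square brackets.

(1) Velar Fronting: [igebomag] → [idebomag]
(2) Spirantization: [idebomag] → [izevomag]
(3) Regressive Voicing Assimilation: no change — [izevomag]
(4) Word-Final Devoicing: [izevomag] → [izevomak]

[izevomak]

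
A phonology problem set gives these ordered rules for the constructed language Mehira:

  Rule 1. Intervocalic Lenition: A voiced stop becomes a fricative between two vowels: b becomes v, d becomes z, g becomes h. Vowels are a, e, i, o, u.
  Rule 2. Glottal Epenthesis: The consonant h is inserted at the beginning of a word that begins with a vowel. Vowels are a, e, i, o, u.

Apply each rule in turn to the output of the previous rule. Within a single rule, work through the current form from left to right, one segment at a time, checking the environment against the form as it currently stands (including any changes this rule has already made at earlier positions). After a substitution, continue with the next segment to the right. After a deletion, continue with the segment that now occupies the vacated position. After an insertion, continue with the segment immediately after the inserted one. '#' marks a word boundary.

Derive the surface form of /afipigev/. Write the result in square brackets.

Rule 1 Intervocalic Lenition: [afipigev] → [afipihev]
Rule 2 Glottal Epenthesis: [afipihev] → [hafipihev]

[hafipihev]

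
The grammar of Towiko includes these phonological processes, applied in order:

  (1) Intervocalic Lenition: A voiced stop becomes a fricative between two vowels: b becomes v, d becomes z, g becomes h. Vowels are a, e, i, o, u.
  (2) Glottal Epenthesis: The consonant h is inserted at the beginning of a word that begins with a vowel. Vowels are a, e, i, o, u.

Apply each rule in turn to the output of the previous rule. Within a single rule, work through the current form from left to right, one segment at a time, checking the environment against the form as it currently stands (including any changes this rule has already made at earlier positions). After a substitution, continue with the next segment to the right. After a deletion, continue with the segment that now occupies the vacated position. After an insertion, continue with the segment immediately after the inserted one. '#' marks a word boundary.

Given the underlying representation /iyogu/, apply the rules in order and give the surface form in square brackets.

[hiyohu]

(1) Intervocalic Lenition: [iyogu] → [iyohu]
(2) Glottal Epenthesis: [iyohu] → [hiyohu]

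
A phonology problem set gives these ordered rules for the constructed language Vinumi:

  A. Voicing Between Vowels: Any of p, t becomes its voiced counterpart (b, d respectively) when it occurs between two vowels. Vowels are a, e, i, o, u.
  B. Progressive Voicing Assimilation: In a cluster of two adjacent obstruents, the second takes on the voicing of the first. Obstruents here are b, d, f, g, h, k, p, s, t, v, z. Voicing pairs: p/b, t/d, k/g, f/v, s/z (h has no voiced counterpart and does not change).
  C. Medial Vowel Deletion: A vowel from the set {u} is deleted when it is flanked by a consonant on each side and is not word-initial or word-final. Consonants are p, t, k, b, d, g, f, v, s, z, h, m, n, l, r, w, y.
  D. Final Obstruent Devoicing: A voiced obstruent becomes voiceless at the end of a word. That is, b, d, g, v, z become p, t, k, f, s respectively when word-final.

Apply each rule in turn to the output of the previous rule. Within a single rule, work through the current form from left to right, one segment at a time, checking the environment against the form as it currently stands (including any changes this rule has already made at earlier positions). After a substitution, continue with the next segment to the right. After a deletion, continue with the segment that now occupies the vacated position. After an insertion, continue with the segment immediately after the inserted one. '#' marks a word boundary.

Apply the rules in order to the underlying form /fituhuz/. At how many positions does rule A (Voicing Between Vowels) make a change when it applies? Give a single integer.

A Voicing Between Vowels: [fituhuz] → [fiduhuz]
B Progressive Voicing Assimilation: no change — [fiduhuz]
C Medial Vowel Deletion: [fiduhuz] → [fidhz]
D Final Obstruent Devoicing: [fidhz] → [fidhs]
Rule A changed 1 position(s).

1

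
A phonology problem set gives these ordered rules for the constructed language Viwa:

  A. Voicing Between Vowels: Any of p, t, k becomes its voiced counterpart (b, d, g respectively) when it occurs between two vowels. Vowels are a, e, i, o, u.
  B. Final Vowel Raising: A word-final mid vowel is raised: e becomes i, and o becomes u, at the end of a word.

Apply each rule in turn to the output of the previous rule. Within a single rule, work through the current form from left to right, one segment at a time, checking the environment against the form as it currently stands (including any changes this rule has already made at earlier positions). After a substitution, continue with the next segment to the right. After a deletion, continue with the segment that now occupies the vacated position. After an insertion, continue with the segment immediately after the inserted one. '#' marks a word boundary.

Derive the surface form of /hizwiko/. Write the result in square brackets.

[hizwigu]

A Voicing Between Vowels: [hizwiko] → [hizwigo]
B Final Vowel Raising: [hizwigo] → [hizwigu]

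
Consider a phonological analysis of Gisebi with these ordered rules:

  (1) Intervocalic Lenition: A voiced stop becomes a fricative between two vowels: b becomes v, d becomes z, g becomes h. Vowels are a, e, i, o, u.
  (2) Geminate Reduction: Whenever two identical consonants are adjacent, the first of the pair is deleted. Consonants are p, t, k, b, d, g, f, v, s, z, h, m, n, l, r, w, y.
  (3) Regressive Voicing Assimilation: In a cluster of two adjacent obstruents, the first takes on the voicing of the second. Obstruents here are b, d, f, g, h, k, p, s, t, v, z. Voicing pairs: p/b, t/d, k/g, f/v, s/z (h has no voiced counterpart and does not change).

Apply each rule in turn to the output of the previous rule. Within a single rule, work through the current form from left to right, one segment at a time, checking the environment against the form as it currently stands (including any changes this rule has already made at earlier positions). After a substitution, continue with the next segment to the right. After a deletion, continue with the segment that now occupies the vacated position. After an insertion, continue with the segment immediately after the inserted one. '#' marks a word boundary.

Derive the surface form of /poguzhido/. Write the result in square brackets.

[pohushizo]

(1) Intervocalic Lenition: [poguzhido] → [pohuzhizo]
(2) Geminate Reduction: no change — [pohuzhizo]
(3) Regressive Voicing Assimilation: [pohuzhizo] → [pohushizo]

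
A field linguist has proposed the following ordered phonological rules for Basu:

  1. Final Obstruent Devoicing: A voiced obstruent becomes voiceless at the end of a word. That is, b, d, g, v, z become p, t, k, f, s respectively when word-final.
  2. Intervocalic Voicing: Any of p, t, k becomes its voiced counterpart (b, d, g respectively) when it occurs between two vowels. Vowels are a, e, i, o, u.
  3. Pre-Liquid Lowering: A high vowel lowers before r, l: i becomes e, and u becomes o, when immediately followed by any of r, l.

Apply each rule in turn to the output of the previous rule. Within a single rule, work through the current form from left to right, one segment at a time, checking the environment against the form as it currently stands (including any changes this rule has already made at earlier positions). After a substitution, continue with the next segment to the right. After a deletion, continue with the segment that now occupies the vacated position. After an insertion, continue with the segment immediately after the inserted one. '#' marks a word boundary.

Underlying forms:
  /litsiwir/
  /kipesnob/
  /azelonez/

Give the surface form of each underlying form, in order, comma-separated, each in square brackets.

/litsiwir/:
  1 Final Obstruent Devoicing: no change — [litsiwir]
  2 Intervocalic Voicing: no change — [litsiwir]
  3 Pre-Liquid Lowering: [litsiwir] → [litsiwer]
/kipesnob/:
  1 Final Obstruent Devoicing: [kipesnob] → [kipesnop]
  2 Intervocalic Voicing: [kipesnop] → [kibesnop]
  3 Pre-Liquid Lowering: no change — [kibesnop]
/azelonez/:
  1 Final Obstruent Devoicing: [azelonez] → [azelones]
  2 Intervocalic Voicing: no change — [azelones]
  3 Pre-Liquid Lowering: no change — [azelones]

[litsiwer], [kibesnop], [azelones]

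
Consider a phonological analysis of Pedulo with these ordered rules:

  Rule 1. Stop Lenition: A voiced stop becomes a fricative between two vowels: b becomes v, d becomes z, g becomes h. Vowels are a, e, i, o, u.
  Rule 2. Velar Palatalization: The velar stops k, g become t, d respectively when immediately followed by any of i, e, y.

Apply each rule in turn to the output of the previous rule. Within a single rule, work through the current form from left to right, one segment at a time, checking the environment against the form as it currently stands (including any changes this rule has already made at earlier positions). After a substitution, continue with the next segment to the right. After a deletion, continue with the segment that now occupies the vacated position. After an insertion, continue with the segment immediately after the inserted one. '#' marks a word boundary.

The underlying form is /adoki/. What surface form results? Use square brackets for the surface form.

[azoti]

Rule 1 Stop Lenition: [adoki] → [azoki]
Rule 2 Velar Palatalization: [azoki] → [azoti]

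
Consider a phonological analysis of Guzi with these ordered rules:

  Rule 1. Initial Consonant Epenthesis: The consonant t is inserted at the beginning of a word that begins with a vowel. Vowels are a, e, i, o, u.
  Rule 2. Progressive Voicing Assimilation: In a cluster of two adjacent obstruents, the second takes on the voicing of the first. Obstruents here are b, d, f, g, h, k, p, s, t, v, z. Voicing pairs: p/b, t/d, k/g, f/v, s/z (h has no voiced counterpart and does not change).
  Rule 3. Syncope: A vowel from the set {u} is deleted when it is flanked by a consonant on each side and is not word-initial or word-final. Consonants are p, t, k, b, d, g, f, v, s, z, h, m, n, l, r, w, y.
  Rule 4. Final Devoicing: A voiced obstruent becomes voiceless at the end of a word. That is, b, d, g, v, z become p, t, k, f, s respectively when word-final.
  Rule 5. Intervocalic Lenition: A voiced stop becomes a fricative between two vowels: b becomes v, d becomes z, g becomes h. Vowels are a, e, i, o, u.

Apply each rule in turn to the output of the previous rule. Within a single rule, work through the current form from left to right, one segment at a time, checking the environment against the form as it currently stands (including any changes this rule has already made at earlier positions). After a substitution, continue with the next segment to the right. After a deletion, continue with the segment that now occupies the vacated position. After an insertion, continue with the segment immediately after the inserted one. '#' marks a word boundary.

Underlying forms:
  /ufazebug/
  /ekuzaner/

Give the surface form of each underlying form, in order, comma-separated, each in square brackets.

[tfazebk], [tekzaner]

/ufazebug/:
  Rule 1 Initial Consonant Epenthesis: [ufazebug] → [tufazebug]
  Rule 2 Progressive Voicing Assimilation: no change — [tufazebug]
  Rule 3 Syncope: [tufazebug] → [tfazebg]
  Rule 4 Final Devoicing: [tfazebg] → [tfazebk]
  Rule 5 Intervocalic Lenition: no change — [tfazebk]
/ekuzaner/:
  Rule 1 Initial Consonant Epenthesis: [ekuzaner] → [tekuzaner]
  Rule 2 Progressive Voicing Assimilation: no change — [tekuzaner]
  Rule 3 Syncope: [tekuzaner] → [tekzaner]
  Rule 4 Final Devoicing: no change — [tekzaner]
  Rule 5 Intervocalic Lenition: no change — [tekzaner]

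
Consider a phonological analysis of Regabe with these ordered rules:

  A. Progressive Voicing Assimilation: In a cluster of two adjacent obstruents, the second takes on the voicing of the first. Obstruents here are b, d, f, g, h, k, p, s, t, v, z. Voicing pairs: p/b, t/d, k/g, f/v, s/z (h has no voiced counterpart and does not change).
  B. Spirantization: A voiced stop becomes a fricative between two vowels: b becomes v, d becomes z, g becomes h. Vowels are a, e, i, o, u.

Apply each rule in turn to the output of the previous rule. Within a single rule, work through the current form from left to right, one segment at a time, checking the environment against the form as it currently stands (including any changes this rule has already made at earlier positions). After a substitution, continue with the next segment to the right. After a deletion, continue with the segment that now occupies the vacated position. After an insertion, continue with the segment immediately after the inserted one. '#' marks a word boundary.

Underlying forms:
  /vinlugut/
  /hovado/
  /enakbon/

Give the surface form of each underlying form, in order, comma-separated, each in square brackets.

/vinlugut/:
  A Progressive Voicing Assimilation: no change — [vinlugut]
  B Spirantization: [vinlugut] → [vinluhut]
/hovado/:
  A Progressive Voicing Assimilation: no change — [hovado]
  B Spirantization: [hovado] → [hovazo]
/enakbon/:
  A Progressive Voicing Assimilation: [enakbon] → [enakpon]
  B Spirantization: no change — [enakpon]

[vinluhut], [hovazo], [enakpon]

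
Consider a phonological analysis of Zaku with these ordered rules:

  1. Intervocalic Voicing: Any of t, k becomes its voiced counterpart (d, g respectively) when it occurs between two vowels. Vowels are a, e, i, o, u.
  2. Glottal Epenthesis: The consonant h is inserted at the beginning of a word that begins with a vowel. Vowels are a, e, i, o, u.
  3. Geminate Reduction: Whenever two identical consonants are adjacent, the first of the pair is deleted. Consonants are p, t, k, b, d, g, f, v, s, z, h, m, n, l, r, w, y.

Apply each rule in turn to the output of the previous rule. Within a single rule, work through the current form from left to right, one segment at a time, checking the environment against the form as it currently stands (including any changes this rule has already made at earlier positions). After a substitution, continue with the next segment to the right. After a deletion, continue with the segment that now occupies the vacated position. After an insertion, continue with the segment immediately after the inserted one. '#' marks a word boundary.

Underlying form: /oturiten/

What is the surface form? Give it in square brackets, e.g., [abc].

1 Intervocalic Voicing: [oturiten] → [oduriden]
2 Glottal Epenthesis: [oduriden] → [hoduriden]
3 Geminate Reduction: no change — [hoduriden]

[hoduriden]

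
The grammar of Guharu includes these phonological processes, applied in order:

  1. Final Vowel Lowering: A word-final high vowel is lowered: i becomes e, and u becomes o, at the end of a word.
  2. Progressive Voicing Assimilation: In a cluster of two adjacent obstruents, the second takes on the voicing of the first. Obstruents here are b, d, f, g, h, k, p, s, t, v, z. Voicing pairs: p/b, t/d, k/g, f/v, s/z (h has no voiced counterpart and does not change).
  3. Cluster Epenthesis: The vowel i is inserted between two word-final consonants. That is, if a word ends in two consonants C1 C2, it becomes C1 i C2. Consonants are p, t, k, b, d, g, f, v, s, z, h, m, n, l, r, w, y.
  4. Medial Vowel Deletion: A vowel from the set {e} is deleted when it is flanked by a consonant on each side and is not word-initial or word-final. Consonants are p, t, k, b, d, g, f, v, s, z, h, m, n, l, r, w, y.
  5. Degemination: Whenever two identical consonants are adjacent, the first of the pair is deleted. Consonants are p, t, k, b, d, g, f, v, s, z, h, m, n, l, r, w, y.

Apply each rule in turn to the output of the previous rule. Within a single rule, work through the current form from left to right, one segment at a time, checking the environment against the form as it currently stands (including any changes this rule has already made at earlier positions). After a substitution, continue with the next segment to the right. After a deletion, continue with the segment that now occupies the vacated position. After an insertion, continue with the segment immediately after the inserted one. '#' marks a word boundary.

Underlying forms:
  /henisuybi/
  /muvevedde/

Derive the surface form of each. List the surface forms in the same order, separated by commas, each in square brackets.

/henisuybi/:
  1 Final Vowel Lowering: [henisuybi] → [henisuybe]
  2 Progressive Voicing Assimilation: no change — [henisuybe]
  3 Cluster Epenthesis: no change — [henisuybe]
  4 Medial Vowel Deletion: [henisuybe] → [hnisuybe]
  5 Degemination: no change — [hnisuybe]
/muvevedde/:
  1 Final Vowel Lowering: no change — [muvevedde]
  2 Progressive Voicing Assimilation: no change — [muvevedde]
  3 Cluster Epenthesis: no change — [muvevedde]
  4 Medial Vowel Deletion: [muvevedde] → [muvvdde]
  5 Degemination: [muvvdde] → [muvde]

[hnisuybe], [muvde]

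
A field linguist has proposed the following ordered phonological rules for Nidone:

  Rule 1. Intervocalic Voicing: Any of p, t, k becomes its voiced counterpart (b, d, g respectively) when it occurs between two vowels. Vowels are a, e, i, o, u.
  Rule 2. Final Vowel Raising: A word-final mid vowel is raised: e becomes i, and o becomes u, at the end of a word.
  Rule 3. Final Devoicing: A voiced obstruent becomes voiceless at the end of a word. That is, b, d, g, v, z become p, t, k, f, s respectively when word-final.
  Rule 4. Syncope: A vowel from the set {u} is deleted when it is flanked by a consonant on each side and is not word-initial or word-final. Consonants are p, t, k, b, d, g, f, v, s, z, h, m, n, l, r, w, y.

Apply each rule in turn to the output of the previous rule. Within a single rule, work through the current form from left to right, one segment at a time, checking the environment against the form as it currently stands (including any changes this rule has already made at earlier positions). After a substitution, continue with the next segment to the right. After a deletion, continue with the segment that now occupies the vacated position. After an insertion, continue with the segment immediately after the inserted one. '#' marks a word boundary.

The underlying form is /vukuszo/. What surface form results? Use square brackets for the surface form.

Rule 1 Intervocalic Voicing: [vukuszo] → [vuguszo]
Rule 2 Final Vowel Raising: [vuguszo] → [vuguszu]
Rule 3 Final Devoicing: no change — [vuguszu]
Rule 4 Syncope: [vuguszu] → [vgszu]

[vgszu]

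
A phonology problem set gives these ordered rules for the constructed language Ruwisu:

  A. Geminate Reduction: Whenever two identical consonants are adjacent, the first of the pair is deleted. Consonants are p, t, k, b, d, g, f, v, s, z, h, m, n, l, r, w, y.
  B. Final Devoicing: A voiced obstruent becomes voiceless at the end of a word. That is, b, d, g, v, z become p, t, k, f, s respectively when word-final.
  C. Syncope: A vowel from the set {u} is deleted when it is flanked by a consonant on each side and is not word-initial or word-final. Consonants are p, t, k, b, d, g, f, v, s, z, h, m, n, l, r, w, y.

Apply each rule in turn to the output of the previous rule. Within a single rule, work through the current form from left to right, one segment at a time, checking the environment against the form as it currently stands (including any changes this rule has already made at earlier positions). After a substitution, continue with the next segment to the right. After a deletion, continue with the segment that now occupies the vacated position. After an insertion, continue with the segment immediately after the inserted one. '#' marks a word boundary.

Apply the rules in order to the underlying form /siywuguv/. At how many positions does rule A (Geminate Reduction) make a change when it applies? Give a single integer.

0

A Geminate Reduction: no change — [siywuguv]
B Final Devoicing: [siywuguv] → [siywuguf]
C Syncope: [siywuguf] → [siywgf]
Rule A changed 0 position(s).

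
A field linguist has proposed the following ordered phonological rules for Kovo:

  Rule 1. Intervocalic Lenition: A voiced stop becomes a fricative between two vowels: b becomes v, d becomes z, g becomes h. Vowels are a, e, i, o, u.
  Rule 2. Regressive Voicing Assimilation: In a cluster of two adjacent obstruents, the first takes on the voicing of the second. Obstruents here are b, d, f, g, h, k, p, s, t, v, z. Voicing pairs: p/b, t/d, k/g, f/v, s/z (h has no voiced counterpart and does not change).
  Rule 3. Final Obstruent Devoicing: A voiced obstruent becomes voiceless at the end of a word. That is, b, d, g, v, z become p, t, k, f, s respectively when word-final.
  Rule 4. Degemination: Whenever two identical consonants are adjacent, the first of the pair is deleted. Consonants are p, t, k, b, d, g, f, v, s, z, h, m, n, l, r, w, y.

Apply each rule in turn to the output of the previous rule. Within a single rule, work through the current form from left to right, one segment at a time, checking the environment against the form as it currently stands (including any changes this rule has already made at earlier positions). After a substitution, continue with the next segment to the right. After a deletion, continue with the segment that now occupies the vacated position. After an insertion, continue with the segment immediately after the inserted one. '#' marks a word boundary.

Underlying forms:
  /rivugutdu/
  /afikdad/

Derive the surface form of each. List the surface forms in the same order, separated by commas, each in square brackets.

[rivuhudu], [afigdat]

/rivugutdu/:
  Rule 1 Intervocalic Lenition: [rivugutdu] → [rivuhutdu]
  Rule 2 Regressive Voicing Assimilation: [rivuhutdu] → [rivuhuddu]
  Rule 3 Final Obstruent Devoicing: no change — [rivuhuddu]
  Rule 4 Degemination: [rivuhuddu] → [rivuhudu]
/afikdad/:
  Rule 1 Intervocalic Lenition: no change — [afikdad]
  Rule 2 Regressive Voicing Assimilation: [afikdad] → [afigdad]
  Rule 3 Final Obstruent Devoicing: [afigdad] → [afigdat]
  Rule 4 Degemination: no change — [afigdat]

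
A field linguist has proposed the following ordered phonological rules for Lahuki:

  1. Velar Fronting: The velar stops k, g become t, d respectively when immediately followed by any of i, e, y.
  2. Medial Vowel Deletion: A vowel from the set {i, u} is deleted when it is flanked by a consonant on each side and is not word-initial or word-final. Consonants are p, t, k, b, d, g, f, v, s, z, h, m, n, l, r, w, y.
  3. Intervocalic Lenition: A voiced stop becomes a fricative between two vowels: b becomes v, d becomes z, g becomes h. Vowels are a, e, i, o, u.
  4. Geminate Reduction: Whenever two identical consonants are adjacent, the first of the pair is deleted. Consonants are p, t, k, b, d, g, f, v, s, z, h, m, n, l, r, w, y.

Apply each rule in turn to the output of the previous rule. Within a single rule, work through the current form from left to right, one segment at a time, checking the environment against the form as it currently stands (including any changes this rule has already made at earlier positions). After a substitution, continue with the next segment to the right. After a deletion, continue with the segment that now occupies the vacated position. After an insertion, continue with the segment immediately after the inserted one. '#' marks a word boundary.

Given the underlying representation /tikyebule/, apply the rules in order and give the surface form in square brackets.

[tyeble]

1 Velar Fronting: [tikyebule] → [tityebule]
2 Medial Vowel Deletion: [tityebule] → [ttyeble]
3 Intervocalic Lenition: no change — [ttyeble]
4 Geminate Reduction: [ttyeble] → [tyeble]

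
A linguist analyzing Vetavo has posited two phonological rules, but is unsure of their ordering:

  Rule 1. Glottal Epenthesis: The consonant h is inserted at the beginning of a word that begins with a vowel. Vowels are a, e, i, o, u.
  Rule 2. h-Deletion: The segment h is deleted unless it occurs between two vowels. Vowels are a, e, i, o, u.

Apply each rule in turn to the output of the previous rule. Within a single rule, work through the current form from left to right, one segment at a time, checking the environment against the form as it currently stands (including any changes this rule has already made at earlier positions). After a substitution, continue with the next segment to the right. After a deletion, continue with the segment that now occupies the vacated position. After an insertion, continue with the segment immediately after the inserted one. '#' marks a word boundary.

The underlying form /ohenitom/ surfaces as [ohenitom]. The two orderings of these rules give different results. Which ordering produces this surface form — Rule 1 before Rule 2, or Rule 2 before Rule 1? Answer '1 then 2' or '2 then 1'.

1 then 2

Order 1 then 2:
  1 Glottal Epenthesis: [ohenitom] → [hohenitom]
  2 h-Deletion: [hohenitom] → [ohenitom]
  result: [ohenitom]
Order 2 then 1:
  2 h-Deletion: no change — [ohenitom]
  1 Glottal Epenthesis: [ohenitom] → [hohenitom]
  result: [hohenitom]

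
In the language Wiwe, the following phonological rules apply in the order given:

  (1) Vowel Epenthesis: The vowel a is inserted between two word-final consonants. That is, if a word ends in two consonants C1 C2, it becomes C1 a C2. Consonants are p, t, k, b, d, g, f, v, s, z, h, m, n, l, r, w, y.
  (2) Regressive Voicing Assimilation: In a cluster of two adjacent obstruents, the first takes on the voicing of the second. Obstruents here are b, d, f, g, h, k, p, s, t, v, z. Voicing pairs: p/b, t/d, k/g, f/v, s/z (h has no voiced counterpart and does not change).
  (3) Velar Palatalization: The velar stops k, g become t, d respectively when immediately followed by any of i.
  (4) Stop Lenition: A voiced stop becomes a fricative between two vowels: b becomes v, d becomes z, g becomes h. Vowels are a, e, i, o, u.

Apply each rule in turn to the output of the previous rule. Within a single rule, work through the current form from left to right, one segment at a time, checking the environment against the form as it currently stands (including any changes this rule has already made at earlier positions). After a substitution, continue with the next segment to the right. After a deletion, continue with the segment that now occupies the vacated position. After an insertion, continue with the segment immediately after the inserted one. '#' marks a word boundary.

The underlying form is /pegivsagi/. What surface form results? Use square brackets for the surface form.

[pezifsazi]

(1) Vowel Epenthesis: no change — [pegivsagi]
(2) Regressive Voicing Assimilation: [pegivsagi] → [pegifsagi]
(3) Velar Palatalization: [pegifsagi] → [pedifsadi]
(4) Stop Lenition: [pedifsadi] → [pezifsazi]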